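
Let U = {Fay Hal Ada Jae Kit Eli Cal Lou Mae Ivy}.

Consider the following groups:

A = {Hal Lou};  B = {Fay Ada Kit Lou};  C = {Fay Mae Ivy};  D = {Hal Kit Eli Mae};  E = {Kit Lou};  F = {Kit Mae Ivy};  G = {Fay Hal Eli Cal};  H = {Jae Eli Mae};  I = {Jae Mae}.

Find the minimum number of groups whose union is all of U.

B and F and G and H together: B ∪ F ∪ G ∪ H = {Fay, Hal, Ada, Jae, Kit, Eli, Cal, Lou, Mae, Ivy} — every element is covered.
No 3 of the 9 groups cover everything (all 84 combinations miss at least one element), so 4 is optimal.

4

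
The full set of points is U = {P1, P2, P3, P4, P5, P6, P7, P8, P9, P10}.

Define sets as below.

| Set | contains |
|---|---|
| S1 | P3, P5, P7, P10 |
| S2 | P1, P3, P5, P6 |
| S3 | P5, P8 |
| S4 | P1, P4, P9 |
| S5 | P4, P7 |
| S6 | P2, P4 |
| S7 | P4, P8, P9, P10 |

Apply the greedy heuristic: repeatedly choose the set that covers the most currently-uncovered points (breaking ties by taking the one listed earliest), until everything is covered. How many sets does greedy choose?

5

Greedy: pick S1 (covers 4 new) → pick S4 (covers 3 new) → pick S2 (covers 1 new) → pick S3 (covers 1 new) → pick S6 (covers 1 new). Total picks: 5.
(The true minimum cover uses only 4 sets, so greedy is not optimal here.)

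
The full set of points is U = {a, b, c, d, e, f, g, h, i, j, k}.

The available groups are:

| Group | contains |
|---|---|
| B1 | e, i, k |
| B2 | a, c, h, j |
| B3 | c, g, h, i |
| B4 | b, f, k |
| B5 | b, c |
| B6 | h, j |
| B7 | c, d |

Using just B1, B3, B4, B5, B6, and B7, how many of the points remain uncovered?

Union of B1, B3, B4, B5, B6, B7 = {b, c, d, e, f, g, h, i, j, k}.
Not covered: a — 1 point.

1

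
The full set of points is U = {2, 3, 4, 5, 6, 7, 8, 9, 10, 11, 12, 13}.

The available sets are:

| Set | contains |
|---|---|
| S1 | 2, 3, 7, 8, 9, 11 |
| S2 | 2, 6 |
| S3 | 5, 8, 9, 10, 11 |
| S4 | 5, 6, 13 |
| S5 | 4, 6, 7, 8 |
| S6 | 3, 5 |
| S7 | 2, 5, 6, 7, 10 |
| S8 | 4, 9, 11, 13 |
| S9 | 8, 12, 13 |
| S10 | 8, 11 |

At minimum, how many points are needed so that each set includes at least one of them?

4

Take H = {3, 6, 11, 12}. Each listed set contains at least one of these, so H is a hitting set of size 4.
No choice of 3 points meets every set, so 4 is the minimum.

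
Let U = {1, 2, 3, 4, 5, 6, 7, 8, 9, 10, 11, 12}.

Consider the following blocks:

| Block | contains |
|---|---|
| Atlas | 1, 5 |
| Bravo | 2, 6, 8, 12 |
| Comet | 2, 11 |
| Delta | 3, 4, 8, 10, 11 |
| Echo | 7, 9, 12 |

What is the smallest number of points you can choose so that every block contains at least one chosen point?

Take H = {5, 11, 12}. Each listed block contains at least one of these, so H is a hitting set of size 3.
The blocks Atlas, Comet, Echo are pairwise disjoint, so any hitting set needs a separate point for each — at least 3. Hence 3 is optimal.

3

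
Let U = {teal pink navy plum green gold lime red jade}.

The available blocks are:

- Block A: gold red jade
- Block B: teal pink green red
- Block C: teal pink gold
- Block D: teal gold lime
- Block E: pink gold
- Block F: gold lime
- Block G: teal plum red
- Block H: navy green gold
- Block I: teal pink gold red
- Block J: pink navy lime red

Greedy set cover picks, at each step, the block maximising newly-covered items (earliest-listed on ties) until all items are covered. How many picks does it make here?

4

Greedy: pick B (covers 4 new) → pick A (covers 2 new) → pick J (covers 2 new) → pick G (covers 1 new). Total picks: 4.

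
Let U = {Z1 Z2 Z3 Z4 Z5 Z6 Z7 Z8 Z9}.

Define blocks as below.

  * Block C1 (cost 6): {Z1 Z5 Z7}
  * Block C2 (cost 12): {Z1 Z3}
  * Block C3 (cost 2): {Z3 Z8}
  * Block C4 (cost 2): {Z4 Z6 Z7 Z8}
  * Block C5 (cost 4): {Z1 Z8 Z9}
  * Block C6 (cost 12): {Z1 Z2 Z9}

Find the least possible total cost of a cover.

22

C1, C3, C4, C6 together cover every point (C1 ∪ C3 ∪ C4 ∪ C6 = {Z1, Z2, Z3, Z4, Z5, Z6, Z7, Z8, Z9}); total cost 6 + 2 + 2 + 12 = 22.
The greedy pick C4, C3, C5, C1, C6 costs 26; no covering selection beats 22.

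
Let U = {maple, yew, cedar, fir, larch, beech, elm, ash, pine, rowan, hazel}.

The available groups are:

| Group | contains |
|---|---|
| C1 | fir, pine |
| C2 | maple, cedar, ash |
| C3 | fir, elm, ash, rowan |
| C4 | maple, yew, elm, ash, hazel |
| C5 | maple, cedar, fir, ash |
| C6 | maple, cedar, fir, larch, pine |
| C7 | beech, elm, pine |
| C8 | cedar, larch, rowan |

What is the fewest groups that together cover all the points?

Take {C4, C6, C7, C8}. Their union is {maple, yew, cedar, fir, larch, beech, elm, ash, pine, rowan, hazel}, which is all 11 points.
No 3 of the 8 groups cover everything (all 56 combinations miss at least one point), so 4 is optimal.

4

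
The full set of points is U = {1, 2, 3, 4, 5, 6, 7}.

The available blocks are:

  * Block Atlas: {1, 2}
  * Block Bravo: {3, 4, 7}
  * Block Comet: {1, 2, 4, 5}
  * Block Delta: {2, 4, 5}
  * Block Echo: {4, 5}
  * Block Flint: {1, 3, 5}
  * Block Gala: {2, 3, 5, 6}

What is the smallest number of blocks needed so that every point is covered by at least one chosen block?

3

Take {Bravo, Comet, Gala}. Their union is {1, 2, 3, 4, 5, 6, 7}, which is all 7 points.
Only Gala contains 6, so Gala is forced; the remaining 3 points need at least 2 more blocks (each remaining block adds at most 2) — so at least 3 blocks are needed, and 3 is optimal.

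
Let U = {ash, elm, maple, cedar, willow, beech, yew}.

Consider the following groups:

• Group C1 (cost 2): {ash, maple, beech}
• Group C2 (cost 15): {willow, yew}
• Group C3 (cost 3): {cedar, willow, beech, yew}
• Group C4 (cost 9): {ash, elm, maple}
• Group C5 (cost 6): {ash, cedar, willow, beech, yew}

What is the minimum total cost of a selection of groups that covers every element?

C3, C4 together cover every element (C3 ∪ C4 = {ash, elm, maple, cedar, willow, beech, yew}); total cost 3 + 9 = 12.
The greedy pick C1, C3, C4 costs 14; no covering selection beats 12.

12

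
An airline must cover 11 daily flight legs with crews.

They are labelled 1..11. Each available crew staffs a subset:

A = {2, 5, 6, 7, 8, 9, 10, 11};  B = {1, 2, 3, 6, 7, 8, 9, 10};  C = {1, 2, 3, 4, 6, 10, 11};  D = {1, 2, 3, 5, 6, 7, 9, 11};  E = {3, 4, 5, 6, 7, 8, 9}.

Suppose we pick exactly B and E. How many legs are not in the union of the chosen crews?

1

Union of B, E = {1, 2, 3, 4, 5, 6, 7, 8, 9, 10}.
Not covered: 11 — 1 leg.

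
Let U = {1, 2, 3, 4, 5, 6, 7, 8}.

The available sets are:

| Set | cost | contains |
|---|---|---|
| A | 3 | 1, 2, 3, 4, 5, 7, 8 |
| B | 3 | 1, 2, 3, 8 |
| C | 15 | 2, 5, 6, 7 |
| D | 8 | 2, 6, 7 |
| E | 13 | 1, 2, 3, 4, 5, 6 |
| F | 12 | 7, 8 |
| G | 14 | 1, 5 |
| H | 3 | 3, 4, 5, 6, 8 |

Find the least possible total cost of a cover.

6

A, H together cover every item (A ∪ H = {1, 2, 3, 4, 5, 6, 7, 8}); total cost 3 + 3 = 6.
No covering selection has total cost below 6.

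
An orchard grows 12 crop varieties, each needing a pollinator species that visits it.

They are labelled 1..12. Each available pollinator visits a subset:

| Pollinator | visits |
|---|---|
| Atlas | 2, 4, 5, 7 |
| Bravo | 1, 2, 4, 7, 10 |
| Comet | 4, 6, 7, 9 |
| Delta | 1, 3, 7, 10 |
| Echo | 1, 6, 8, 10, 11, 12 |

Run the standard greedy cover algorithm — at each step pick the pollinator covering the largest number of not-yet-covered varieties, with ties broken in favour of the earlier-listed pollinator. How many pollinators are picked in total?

Greedy: pick Echo (covers 6 new) → pick Atlas (covers 4 new) → pick Comet (covers 1 new) → pick Delta (covers 1 new). Total picks: 4.

4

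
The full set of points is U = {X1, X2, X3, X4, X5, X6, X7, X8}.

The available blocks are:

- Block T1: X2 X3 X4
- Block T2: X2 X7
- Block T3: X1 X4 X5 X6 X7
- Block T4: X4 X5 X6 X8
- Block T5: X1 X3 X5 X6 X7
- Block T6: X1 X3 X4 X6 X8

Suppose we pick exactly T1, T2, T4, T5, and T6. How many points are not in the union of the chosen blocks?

0

Union of T1, T2, T4, T5, T6 = {X1, X2, X3, X4, X5, X6, X7, X8} — that's every point, so 0 are uncovered.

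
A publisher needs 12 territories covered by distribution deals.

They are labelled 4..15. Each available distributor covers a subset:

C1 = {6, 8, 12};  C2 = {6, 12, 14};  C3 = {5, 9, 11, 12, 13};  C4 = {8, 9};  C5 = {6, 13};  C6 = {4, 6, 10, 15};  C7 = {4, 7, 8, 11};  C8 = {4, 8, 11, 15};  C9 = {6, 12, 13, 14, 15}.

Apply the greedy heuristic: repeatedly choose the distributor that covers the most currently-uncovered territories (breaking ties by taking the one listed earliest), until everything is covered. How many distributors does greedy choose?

Greedy: pick C3 (covers 5 new) → pick C6 (covers 4 new) → pick C7 (covers 2 new) → pick C2 (covers 1 new). Total picks: 4.

4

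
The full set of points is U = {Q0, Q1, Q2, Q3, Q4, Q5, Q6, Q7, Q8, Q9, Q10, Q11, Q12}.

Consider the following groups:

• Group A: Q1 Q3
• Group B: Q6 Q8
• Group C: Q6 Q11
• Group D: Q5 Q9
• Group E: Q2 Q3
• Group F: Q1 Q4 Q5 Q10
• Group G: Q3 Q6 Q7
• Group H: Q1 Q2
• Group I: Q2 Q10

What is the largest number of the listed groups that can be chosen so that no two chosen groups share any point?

4

A, B, D, I are pairwise disjoint (A={Q1,Q3}; B={Q6,Q8}; D={Q5,Q9}; I={Q2,Q10}).
Every remaining group overlaps one of these, and no 5 of the listed groups are pairwise disjoint, so 4 is the maximum.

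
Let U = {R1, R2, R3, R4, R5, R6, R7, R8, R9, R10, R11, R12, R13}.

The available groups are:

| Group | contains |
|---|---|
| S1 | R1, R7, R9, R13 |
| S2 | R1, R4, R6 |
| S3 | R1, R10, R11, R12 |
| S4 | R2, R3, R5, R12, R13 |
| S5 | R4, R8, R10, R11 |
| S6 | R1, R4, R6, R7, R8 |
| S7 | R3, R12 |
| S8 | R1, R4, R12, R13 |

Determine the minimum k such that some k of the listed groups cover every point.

4

S1, S4, S5, and S6 cover everything between them: the union {R1, R2, R3, R4, R5, R6, R7, R8, R9, R10, R11, R12, R13} is all of U.
Only S1 contains R9, so S1 is forced; the remaining 9 points need at least 3 more groups (each remaining group adds at most 4) — so at least 4 groups are needed, and 4 is optimal.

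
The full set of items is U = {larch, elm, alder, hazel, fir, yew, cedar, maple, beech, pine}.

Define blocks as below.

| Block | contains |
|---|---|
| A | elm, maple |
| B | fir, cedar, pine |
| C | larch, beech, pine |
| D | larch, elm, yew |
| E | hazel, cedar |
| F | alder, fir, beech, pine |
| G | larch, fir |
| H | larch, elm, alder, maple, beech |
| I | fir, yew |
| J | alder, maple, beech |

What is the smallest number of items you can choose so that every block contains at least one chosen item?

The 4 items {elm, hazel, fir, beech} hit every block.
The blocks A, C, E, I are pairwise disjoint, so any hitting set needs a separate item for each — at least 4. Hence 4 is optimal.

4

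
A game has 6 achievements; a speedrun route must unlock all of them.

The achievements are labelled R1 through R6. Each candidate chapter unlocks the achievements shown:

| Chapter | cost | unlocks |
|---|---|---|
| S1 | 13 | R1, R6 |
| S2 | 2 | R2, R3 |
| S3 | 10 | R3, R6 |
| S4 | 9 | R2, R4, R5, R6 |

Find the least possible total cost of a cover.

S1, S2, S4 together cover every achievement (S1 ∪ S2 ∪ S4 = {R1, R2, R3, R4, R5, R6}); total cost 13 + 2 + 9 = 24.
No covering selection has total cost below 24.

24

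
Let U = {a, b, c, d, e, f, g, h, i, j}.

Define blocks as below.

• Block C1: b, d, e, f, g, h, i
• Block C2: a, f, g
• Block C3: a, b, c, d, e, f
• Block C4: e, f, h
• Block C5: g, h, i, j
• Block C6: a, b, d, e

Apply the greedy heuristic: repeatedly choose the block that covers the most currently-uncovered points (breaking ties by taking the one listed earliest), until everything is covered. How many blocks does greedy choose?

Greedy: pick C1 (covers 7 new) → pick C3 (covers 2 new) → pick C5 (covers 1 new). Total picks: 3.
(The true minimum cover uses only 2 blocks, so greedy is not optimal here.)

3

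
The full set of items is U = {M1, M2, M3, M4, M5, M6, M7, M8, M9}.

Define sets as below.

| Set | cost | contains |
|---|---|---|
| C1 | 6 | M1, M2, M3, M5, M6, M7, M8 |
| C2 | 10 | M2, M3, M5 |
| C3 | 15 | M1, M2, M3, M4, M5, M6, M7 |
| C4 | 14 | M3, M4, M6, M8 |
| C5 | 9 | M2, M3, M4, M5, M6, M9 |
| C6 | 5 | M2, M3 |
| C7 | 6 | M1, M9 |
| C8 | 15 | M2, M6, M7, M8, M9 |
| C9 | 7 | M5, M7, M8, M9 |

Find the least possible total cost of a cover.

15

C1, C5 together cover every item (C1 ∪ C5 = {M1, M2, M3, M4, M5, M6, M7, M8, M9}); total cost 6 + 9 = 15.
No covering selection has total cost below 15.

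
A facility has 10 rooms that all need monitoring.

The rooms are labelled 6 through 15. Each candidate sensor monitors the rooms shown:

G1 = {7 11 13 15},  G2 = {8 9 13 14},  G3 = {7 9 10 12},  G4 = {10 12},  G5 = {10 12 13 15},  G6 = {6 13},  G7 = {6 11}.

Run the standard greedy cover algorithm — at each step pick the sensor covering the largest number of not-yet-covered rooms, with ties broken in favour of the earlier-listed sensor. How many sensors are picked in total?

4

Greedy: pick G1 (covers 4 new) → pick G2 (covers 3 new) → pick G3 (covers 2 new) → pick G6 (covers 1 new). Total picks: 4.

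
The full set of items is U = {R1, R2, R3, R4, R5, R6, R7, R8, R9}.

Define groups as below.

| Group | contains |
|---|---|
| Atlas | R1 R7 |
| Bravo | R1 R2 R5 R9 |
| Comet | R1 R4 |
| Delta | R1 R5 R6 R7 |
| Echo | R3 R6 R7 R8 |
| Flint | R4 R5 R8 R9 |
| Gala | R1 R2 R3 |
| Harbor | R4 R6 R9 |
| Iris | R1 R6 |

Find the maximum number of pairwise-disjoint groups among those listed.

Flint, Iris are pairwise disjoint (Flint={R4,R5,R8,R9}; Iris={R1,R6}).
Every remaining group overlaps one of these, and no 3 of the listed groups are pairwise disjoint, so 2 is the maximum.

2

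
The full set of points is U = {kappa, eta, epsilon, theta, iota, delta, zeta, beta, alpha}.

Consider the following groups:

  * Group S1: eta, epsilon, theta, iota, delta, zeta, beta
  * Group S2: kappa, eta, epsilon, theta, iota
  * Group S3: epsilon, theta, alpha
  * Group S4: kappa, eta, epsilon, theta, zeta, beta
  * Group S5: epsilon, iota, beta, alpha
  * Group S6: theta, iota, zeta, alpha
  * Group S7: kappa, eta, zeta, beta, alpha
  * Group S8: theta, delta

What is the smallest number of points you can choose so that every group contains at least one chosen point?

2

H = {theta, alpha} meets every group (each contains at least one member of H), and |H| = 2.
The groups S5, S8 are pairwise disjoint, so any hitting set needs a separate point for each — at least 2. Hence 2 is optimal.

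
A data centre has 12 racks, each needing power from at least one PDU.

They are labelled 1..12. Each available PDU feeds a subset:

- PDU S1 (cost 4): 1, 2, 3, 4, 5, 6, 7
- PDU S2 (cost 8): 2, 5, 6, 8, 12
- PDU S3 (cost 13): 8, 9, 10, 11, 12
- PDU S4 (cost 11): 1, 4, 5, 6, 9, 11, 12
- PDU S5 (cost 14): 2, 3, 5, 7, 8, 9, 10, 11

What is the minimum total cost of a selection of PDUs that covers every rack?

17

S1, S3 together cover every rack (S1 ∪ S3 = {1, 2, 3, 4, 5, 6, 7, 8, 9, 10, 11, 12}); total cost 4 + 13 = 17.
No covering selection has total cost below 17.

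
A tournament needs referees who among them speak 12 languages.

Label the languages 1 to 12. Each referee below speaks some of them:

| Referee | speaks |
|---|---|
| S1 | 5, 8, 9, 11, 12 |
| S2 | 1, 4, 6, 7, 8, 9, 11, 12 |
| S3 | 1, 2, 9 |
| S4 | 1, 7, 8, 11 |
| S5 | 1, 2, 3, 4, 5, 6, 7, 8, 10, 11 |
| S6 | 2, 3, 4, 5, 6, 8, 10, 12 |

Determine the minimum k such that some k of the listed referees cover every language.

2

Take {S2, S5}. Their union is {1, 2, 3, 4, 5, 6, 7, 8, 9, 10, 11, 12}, which is all 12 languages.
No single referee has all 12 languages (the largest, S5, has 10), so 2 is optimal.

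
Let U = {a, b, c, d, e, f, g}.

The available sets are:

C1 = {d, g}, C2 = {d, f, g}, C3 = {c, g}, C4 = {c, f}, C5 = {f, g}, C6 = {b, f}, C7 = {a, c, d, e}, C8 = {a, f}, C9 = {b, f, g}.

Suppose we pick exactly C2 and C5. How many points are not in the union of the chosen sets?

Union of C2, C5 = {d, f, g}.
Not covered: a, b, c, e — 4 points.

4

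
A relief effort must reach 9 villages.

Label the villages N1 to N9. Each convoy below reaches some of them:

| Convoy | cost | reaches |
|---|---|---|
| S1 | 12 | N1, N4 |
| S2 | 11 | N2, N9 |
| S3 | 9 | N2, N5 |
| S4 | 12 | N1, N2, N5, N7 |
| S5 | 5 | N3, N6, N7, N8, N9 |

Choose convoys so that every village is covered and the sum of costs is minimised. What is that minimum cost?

26

S1, S3, S5 together cover every village (S1 ∪ S3 ∪ S5 = {N1, N2, N3, N4, N5, N6, N7, N8, N9}); total cost 12 + 9 + 5 = 26.
The greedy pick S5, S4, S1 costs 29; no covering selection beats 26.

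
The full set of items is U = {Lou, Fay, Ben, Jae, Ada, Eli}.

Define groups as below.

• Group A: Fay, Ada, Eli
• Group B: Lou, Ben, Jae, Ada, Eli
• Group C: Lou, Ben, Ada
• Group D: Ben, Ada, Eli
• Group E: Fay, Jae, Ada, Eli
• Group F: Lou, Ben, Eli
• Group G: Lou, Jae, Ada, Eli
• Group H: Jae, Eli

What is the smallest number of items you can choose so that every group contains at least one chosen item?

2

Take T = {Ben, Eli}. Each listed group contains at least one of these, so T is a hitting set of size 2.
The groups C, H are pairwise disjoint, so any hitting set needs a separate item for each — at least 2. Hence 2 is optimal.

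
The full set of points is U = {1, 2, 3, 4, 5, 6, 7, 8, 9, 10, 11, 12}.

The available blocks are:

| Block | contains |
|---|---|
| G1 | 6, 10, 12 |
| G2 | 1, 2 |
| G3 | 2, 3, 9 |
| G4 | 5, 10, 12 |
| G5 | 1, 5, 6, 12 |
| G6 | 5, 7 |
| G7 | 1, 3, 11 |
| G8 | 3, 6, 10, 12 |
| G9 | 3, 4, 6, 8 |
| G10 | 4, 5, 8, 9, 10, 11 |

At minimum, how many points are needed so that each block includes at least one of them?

4

H = {1, 5, 6, 9} meets every block (each contains at least one member of H), and |H| = 4.
No choice of 3 points meets every block, so 4 is the minimum.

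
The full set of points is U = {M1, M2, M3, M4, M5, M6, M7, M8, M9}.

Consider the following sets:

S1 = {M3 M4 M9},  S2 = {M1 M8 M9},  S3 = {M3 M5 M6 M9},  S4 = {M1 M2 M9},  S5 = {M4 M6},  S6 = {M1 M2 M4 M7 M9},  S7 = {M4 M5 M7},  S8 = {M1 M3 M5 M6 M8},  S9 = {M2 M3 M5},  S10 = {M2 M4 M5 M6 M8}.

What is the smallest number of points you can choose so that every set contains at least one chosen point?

The 3 points {M3, M4, M9} hit every set.
The sets S2, S5, S9 are pairwise disjoint, so any hitting set needs a separate point for each — at least 3. Hence 3 is optimal.

3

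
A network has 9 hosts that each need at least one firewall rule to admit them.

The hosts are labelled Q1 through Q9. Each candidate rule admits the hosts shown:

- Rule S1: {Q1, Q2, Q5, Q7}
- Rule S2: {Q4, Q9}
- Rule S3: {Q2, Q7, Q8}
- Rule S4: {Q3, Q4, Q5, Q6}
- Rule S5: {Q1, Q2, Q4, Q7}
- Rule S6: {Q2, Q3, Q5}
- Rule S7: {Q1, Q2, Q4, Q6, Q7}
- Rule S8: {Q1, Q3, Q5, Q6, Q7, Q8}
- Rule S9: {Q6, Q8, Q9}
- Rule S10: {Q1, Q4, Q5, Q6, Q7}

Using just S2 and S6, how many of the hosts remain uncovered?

Union of S2, S6 = {Q2, Q3, Q4, Q5, Q9}.
Not covered: Q1, Q6, Q7, Q8 — 4 hosts.

4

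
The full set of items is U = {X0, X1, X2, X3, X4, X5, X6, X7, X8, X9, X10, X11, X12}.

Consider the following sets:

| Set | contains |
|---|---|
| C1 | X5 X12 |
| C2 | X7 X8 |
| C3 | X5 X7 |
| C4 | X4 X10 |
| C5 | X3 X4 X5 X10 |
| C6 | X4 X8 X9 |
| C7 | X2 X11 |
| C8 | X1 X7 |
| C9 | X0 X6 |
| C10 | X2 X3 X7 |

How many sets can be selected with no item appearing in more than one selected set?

5

C1, C4, C7, C8, C9 are pairwise disjoint (C1={X5,X12}; C4={X4,X10}; C7={X2,X11}; C8={X1,X7}; C9={X0,X6}).
Every remaining set overlaps one of these, and no 6 of the listed sets are pairwise disjoint, so 5 is the maximum.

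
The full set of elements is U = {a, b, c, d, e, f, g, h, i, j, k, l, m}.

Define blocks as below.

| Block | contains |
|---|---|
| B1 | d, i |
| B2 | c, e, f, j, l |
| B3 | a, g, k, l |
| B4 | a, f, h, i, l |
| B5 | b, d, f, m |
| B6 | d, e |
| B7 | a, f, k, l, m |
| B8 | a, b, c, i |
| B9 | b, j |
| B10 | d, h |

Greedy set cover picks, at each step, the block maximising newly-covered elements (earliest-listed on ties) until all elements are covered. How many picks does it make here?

Greedy: pick B2 (covers 5 new) → pick B3 (covers 3 new) → pick B5 (covers 3 new) → pick B4 (covers 2 new). Total picks: 4.

4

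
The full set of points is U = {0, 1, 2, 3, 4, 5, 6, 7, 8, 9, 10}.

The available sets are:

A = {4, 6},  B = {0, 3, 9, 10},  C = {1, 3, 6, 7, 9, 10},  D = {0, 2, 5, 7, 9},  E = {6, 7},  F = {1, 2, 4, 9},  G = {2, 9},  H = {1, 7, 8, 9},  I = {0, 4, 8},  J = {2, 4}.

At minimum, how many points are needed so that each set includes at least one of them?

The 3 points {4, 7, 9} hit every set.
The sets B, E, J are pairwise disjoint, so any hitting set needs a separate point for each — at least 3. Hence 3 is optimal.

3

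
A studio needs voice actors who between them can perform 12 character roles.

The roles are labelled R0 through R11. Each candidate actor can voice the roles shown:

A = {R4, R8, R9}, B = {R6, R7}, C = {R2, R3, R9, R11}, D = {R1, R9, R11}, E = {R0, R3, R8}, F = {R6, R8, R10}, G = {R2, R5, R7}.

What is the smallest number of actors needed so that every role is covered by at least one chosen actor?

A and D and E and F and G together: A ∪ D ∪ E ∪ F ∪ G = {R0, R1, R2, R3, R4, R5, R6, R7, R8, R9, R10, R11} — every role is covered.
No 4 of the 7 actors cover everything (all 35 combinations miss at least one role), so 5 is optimal.

5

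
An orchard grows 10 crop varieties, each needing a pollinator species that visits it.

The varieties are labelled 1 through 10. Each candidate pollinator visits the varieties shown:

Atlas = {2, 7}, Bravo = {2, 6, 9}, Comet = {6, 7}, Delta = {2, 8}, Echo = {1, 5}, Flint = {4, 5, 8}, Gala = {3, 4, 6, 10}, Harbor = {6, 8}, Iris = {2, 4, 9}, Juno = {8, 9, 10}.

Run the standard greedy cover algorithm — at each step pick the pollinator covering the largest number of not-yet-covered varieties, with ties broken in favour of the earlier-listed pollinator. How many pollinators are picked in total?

4

Greedy: pick Gala (covers 4 new) → pick Atlas (covers 2 new) → pick Echo (covers 2 new) → pick Juno (covers 2 new). Total picks: 4.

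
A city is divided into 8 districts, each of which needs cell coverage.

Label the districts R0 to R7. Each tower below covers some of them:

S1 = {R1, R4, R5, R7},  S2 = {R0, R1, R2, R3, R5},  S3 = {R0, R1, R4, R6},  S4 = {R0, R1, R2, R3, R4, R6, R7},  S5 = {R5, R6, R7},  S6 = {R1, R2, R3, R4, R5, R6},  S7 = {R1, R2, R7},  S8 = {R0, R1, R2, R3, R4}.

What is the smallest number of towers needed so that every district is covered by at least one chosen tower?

Take {S1, S4}. Their union is {R0, R1, R2, R3, R4, R5, R6, R7}, which is all 8 districts.
No single tower has all 8 districts (the largest, S4, has 7), so 2 is optimal.

2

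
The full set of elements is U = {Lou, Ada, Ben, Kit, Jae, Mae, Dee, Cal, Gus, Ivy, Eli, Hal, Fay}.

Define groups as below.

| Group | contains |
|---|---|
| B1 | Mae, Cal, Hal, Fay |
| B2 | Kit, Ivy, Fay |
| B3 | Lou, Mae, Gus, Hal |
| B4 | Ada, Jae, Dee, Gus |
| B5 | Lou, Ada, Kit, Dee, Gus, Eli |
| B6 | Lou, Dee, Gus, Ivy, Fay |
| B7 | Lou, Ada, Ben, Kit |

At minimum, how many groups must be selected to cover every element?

B1 and B2 and B4 and B5 and B7 together: B1 ∪ B2 ∪ B4 ∪ B5 ∪ B7 = {Lou, Ada, Ben, Kit, Jae, Mae, Dee, Cal, Gus, Ivy, Eli, Hal, Fay} — every element is covered.
No 4 of the 7 groups cover everything (all 35 combinations miss at least one element), so 5 is optimal.

5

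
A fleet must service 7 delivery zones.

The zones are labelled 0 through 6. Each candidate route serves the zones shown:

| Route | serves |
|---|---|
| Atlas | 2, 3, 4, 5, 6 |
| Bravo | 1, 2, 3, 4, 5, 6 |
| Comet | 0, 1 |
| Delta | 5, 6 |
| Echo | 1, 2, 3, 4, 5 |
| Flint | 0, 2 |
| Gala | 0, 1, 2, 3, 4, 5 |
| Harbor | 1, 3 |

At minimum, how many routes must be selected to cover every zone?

2

Bravo and Flint together: Bravo ∪ Flint = {0, 1, 2, 3, 4, 5, 6} — every zone is covered.
No single route has all 7 zones (the largest, Bravo, has 6), so 2 is optimal.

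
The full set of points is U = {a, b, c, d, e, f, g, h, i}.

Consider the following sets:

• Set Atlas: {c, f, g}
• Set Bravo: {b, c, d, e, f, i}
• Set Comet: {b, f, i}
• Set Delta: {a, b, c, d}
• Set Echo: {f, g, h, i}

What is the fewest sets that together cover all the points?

Bravo and Delta and Echo together: Bravo ∪ Delta ∪ Echo = {a, b, c, d, e, f, g, h, i} — every point is covered.
Only Delta contains a, so Delta is forced; the remaining 5 points need at least 2 more sets (each remaining set adds at most 4) — so at least 3 sets are needed, and 3 is optimal.

3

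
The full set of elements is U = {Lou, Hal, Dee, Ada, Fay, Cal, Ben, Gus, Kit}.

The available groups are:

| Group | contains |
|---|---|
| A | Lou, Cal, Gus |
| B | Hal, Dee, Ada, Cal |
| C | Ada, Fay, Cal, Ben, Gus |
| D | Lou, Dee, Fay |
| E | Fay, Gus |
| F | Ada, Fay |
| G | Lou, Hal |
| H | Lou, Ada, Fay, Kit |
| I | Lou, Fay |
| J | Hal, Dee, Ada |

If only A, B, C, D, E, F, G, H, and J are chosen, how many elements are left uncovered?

0

Union of A, B, C, D, E, F, G, H, J = {Lou, Hal, Dee, Ada, Fay, Cal, Ben, Gus, Kit} — that's every element, so 0 are uncovered.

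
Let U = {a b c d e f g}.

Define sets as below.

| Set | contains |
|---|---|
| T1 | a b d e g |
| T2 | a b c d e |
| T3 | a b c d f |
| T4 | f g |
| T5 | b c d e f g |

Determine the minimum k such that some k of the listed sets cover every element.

2

Take {T1, T5}. Their union is {a, b, c, d, e, f, g}, which is all 7 elements.
No single set has all 7 elements (the largest, T5, has 6), so 2 is optimal.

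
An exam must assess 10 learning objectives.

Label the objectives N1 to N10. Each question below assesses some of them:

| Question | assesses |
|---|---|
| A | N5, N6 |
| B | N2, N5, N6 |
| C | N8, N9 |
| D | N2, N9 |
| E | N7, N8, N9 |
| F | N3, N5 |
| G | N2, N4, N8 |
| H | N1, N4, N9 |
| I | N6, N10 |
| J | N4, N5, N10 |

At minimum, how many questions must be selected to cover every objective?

Take {E, F, G, H, I}. Their union is {N1, N2, N3, N4, N5, N6, N7, N8, N9, N10}, which is all 10 objectives.
No 4 of the 10 questions cover everything (all 210 combinations miss at least one objective), so 5 is optimal.

5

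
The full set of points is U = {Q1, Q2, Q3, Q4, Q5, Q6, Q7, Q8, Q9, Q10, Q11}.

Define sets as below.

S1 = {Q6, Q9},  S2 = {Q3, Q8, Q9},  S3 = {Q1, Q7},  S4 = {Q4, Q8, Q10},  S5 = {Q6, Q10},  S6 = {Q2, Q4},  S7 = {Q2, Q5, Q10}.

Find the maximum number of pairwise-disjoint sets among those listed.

S2, S3, S5, S6 are pairwise disjoint (S2={Q3,Q8,Q9}; S3={Q1,Q7}; S5={Q6,Q10}; S6={Q2,Q4}).
Every remaining set overlaps one of these, and no 5 of the listed sets are pairwise disjoint, so 4 is the maximum.

4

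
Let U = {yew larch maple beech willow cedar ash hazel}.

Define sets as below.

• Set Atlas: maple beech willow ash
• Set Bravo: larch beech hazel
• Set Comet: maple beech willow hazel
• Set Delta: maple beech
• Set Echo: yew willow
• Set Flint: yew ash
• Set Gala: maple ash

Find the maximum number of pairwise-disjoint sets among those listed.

3

Bravo, Echo, Gala are pairwise disjoint (Bravo={larch,beech,hazel}; Echo={yew,willow}; Gala={maple,ash}).
Every remaining set overlaps one of these, and no 4 of the listed sets are pairwise disjoint, so 3 is the maximum.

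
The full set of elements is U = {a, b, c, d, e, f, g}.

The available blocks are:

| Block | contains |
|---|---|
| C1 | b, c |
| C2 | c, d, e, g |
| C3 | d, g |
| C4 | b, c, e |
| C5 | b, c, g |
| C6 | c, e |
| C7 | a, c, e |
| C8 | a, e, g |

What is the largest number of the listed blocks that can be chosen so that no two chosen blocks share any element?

2

C3, C7 are pairwise disjoint (C3={d,g}; C7={a,c,e}).
Every remaining block overlaps one of these, and no 3 of the listed blocks are pairwise disjoint, so 2 is the maximum.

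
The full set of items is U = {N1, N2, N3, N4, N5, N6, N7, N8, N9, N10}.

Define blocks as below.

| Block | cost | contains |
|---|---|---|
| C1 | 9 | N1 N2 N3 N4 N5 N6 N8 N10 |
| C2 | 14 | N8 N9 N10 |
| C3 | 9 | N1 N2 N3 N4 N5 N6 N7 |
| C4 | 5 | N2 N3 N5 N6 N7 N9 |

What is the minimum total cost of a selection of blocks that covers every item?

14

C1, C4 together cover every item (C1 ∪ C4 = {N1, N2, N3, N4, N5, N6, N7, N8, N9, N10}); total cost 9 + 5 = 14.
No covering selection has total cost below 14.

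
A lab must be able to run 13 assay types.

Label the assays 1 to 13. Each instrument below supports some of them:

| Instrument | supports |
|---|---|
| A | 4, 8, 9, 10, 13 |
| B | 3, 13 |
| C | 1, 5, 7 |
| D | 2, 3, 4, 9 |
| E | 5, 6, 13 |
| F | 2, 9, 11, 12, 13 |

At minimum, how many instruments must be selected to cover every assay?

5

Take {A, B, C, E, F}. Their union is {1, 2, 3, 4, 5, 6, 7, 8, 9, 10, 11, 12, 13}, which is all 13 assays.
No 4 of the 6 instruments cover everything (all 15 combinations miss at least one assay), so 5 is optimal.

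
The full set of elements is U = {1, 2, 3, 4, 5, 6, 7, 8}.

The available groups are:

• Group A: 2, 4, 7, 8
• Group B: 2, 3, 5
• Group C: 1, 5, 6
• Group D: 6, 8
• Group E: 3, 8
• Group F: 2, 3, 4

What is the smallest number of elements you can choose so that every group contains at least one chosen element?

The 3 elements {1, 3, 8} hit every group.
No choice of 2 elements meets every group, so 3 is the minimum.

3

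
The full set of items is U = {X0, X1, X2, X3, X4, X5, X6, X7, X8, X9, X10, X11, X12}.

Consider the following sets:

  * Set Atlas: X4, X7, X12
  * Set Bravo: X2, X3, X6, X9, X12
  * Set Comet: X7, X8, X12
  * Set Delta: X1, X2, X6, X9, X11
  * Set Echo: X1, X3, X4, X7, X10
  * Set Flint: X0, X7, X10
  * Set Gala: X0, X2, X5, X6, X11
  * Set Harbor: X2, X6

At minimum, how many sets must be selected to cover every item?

Comet and Delta and Echo and Gala together: Comet ∪ Delta ∪ Echo ∪ Gala = {X0, X1, X2, X3, X4, X5, X6, X7, X8, X9, X10, X11, X12} — every item is covered.
No 3 of the 8 sets cover everything (all 56 combinations miss at least one item), so 4 is optimal.

4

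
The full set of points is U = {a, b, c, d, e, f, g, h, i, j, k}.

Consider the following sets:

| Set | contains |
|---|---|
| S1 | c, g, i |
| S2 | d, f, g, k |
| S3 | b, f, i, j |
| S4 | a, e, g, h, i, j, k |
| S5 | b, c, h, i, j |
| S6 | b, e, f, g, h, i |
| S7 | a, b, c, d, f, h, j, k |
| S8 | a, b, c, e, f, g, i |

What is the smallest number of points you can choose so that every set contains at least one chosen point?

2

T = {g, j} meets every set (each contains at least one member of T), and |T| = 2.
The sets S2, S5 are pairwise disjoint, so any hitting set needs a separate point for each — at least 2. Hence 2 is optimal.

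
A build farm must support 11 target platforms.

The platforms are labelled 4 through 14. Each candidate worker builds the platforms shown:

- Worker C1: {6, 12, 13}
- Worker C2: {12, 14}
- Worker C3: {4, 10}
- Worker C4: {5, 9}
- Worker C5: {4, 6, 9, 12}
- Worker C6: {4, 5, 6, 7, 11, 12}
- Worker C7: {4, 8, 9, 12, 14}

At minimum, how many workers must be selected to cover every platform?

C1 and C3 and C6 and C7 together: C1 ∪ C3 ∪ C6 ∪ C7 = {4, 5, 6, 7, 8, 9, 10, 11, 12, 13, 14} — every platform is covered.
No 3 of the 7 workers cover everything (all 35 combinations miss at least one platform), so 4 is optimal.

4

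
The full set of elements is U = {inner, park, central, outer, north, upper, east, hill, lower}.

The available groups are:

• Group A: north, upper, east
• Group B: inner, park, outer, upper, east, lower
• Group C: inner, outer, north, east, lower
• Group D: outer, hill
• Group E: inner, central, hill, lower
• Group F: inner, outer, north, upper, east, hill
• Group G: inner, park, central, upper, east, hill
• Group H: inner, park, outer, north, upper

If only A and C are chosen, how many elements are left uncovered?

Union of A, C = {inner, outer, north, upper, east, lower}.
Not covered: park, central, hill — 3 elements.

3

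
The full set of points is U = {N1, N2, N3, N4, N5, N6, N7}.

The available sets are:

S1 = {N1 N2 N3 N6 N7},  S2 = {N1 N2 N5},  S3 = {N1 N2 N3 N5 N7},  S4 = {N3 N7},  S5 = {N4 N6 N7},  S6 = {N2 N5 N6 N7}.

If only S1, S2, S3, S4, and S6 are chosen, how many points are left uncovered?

Union of S1, S2, S3, S4, S6 = {N1, N2, N3, N5, N6, N7}.
Not covered: N4 — 1 point.

1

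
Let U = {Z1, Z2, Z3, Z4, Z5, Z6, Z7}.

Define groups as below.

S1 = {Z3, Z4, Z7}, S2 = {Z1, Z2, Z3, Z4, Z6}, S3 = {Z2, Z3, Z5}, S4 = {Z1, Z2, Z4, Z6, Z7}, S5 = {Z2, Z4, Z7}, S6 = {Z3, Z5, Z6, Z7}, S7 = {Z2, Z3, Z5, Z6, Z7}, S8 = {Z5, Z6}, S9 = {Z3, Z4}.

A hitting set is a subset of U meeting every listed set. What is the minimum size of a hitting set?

H = {Z4, Z5} meets every group (each contains at least one member of H), and |H| = 2.
The groups S1, S8 are pairwise disjoint, so any hitting set needs a separate element for each — at least 2. Hence 2 is optimal.

2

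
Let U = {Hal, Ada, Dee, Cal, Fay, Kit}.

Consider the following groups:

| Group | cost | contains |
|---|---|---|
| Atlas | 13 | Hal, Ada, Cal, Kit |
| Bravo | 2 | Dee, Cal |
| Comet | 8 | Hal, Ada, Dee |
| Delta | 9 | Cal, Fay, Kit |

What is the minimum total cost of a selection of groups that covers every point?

Comet, Delta together cover every point (Comet ∪ Delta = {Hal, Ada, Dee, Cal, Fay, Kit}); total cost 8 + 9 = 17.
The greedy pick Bravo, Comet, Delta costs 19; no covering selection beats 17.

17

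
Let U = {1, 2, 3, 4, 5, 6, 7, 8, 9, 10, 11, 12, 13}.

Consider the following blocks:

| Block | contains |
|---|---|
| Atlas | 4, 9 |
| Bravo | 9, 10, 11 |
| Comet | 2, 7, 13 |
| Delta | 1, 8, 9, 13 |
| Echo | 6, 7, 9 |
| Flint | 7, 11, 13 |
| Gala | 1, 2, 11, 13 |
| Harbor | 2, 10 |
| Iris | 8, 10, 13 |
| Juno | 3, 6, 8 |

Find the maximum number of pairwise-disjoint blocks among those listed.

4

Atlas, Flint, Harbor, Juno are pairwise disjoint (Atlas={4,9}; Flint={7,11,13}; Harbor={2,10}; Juno={3,6,8}).
Every remaining block overlaps one of these, and no 5 of the listed blocks are pairwise disjoint, so 4 is the maximum.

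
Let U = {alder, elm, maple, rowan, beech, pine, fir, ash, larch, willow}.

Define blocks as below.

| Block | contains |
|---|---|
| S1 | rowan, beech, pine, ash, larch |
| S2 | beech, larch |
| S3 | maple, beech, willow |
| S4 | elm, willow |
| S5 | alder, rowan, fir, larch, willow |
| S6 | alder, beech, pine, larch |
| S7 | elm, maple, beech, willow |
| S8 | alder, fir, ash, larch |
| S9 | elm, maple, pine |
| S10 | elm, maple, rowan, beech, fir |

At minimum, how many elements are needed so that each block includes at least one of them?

3

Take H = {elm, beech, fir}. Each listed block contains at least one of these, so H is a hitting set of size 3.
No choice of 2 elements meets every block, so 3 is the minimum.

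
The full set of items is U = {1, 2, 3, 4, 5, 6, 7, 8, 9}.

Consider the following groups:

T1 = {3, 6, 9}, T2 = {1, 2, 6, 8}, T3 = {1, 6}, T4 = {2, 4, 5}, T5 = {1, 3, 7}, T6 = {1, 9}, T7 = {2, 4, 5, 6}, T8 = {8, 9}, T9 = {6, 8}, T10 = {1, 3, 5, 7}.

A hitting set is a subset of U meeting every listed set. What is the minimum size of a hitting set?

The 4 items {1, 5, 6, 8} hit every group.
No choice of 3 items meets every group, so 4 is the minimum.

4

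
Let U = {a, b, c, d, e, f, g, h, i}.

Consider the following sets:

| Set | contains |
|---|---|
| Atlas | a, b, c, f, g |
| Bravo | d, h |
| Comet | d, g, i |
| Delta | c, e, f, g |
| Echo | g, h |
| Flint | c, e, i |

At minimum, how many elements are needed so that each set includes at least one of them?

3

The 3 elements {c, d, g} hit every set.
No choice of 2 elements meets every set, so 3 is the minimum.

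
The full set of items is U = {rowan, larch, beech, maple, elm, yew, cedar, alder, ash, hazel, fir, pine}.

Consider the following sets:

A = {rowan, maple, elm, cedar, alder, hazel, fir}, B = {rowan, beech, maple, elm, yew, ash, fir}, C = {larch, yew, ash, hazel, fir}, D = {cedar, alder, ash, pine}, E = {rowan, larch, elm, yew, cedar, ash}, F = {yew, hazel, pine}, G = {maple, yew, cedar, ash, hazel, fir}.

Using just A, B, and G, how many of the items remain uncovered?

Union of A, B, G = {rowan, beech, maple, elm, yew, cedar, alder, ash, hazel, fir}.
Not covered: larch, pine — 2 items.

2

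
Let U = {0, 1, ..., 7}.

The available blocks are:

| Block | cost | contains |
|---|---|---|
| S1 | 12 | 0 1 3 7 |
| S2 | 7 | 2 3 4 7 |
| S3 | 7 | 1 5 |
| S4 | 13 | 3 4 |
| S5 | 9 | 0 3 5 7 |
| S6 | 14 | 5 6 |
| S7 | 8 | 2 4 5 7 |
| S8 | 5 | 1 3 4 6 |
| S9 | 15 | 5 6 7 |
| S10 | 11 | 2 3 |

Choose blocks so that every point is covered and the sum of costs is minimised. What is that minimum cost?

21

S2, S5, S8 together cover every point (S2 ∪ S5 ∪ S8 = {0, 1, 2, 3, 4, 5, 6, 7}); total cost 7 + 9 + 5 = 21.
The greedy pick S8, S7, S5 costs 22; no covering selection beats 21.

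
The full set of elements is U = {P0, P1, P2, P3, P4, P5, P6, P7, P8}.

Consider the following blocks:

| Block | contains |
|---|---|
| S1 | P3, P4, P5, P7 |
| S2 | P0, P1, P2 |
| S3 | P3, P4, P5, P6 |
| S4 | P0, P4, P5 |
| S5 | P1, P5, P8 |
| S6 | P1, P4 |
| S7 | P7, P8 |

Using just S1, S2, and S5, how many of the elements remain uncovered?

Union of S1, S2, S5 = {P0, P1, P2, P3, P4, P5, P7, P8}.
Not covered: P6 — 1 element.

1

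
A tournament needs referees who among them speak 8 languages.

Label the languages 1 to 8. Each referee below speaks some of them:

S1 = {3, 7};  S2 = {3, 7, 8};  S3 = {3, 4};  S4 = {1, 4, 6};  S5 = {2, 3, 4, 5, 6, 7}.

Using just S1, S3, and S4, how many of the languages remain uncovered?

3

Union of S1, S3, S4 = {1, 3, 4, 6, 7}.
Not covered: 2, 5, 8 — 3 languages.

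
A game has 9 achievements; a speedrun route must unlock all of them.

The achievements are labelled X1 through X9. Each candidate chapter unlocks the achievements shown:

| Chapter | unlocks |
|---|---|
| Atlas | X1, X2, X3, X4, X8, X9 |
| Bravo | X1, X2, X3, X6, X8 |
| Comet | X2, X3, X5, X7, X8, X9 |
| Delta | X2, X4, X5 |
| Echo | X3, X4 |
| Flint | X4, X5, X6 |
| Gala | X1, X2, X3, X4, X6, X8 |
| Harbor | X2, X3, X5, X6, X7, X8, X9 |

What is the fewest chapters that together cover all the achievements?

2

Gala and Harbor together: Gala ∪ Harbor = {X1, X2, X3, X4, X5, X6, X7, X8, X9} — every achievement is covered.
No single chapter has all 9 achievements (the largest, Harbor, has 7), so 2 is optimal.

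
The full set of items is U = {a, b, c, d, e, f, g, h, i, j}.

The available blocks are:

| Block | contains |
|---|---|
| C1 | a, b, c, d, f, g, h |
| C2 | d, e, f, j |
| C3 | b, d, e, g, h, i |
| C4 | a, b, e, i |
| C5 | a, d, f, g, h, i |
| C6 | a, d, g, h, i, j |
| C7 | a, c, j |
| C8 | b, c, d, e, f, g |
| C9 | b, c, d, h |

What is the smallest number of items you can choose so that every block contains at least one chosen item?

2

The 2 items {a, d} hit every block.
The blocks C3, C7 are pairwise disjoint, so any hitting set needs a separate item for each — at least 2. Hence 2 is optimal.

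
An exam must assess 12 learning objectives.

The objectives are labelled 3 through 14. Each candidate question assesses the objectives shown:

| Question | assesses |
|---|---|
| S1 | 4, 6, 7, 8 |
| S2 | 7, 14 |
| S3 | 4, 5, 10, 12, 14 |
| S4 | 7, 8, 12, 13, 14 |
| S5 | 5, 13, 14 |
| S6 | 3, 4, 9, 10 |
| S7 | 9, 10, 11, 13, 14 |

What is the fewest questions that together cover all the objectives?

4

Take {S1, S3, S6, S7}. Their union is {3, 4, 5, 6, 7, 8, 9, 10, 11, 12, 13, 14}, which is all 12 objectives.
No 3 of the 7 questions cover everything (all 35 combinations miss at least one objective), so 4 is optimal.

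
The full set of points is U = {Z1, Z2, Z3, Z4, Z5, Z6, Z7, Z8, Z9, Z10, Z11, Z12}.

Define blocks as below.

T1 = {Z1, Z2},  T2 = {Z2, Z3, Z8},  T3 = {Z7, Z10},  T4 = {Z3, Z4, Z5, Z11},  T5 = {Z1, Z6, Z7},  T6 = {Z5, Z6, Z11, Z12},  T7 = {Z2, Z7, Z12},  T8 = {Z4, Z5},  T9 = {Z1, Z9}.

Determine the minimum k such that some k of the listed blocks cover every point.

5

T2, T3, T4, T6, and T9 cover everything between them: the union {Z1, Z2, Z3, Z4, Z5, Z6, Z7, Z8, Z9, Z10, Z11, Z12} is all of U.
No 4 of the 9 blocks cover everything (all 126 combinations miss at least one point), so 5 is optimal.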